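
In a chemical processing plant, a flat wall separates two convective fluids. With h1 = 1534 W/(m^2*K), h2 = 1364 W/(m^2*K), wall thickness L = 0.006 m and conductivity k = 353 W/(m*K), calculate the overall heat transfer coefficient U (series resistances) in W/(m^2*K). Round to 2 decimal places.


1/U = 1/h1 + L/k + 1/h2
1/U = 1/1534 + 0.006/353 + 1/1364
1/U = 0.0006518905 + 1.69972e-05 + 0.0007331378
1/U = 0.0014020255
U = 713.25 W/(m^2*K)


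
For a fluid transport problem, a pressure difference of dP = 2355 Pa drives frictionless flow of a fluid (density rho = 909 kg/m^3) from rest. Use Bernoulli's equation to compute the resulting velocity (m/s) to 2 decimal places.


v = sqrt(2*dP/rho)
v = sqrt(2*2355/909)
v = sqrt(5.181518)
v = 2.28 m/s


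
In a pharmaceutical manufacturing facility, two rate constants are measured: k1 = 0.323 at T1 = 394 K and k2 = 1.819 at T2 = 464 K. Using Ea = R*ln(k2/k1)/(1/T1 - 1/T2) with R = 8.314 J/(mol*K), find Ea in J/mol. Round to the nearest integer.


Ea = R * ln(k2/k1) / (1/T1 - 1/T2)
ln(k2/k1) = ln(1.819/0.323) = 1.7283899
1/T1 - 1/T2 = 1/394 - 1/464 = 0.000382898652
Ea = 8.314 * 1.7283899 / 0.000382898652
Ea = 37529 J/mol


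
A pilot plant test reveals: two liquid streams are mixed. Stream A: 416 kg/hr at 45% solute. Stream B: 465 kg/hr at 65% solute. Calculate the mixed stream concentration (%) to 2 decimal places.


Mass balance on solute: F1*x1 + F2*x2 = F3*x3
F3 = F1 + F2 = 416 + 465 = 881 kg/hr
x3 = (F1*x1 + F2*x2)/F3
x3 = (416*0.45 + 465*0.65) / 881
x3 = 55.56%


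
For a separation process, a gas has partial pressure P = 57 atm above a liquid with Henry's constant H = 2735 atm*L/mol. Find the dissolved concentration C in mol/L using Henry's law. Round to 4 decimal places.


C = P / H
C = 57 / 2735
C = 0.0208 mol/L


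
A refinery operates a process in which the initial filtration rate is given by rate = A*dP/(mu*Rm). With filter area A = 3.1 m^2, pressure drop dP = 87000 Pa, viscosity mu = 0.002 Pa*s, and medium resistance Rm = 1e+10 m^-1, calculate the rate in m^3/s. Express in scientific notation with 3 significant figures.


rate = A * dP / (mu * Rm)
rate = 3.1 * 87000 / (0.002 * 1e+10)
rate = 269700.0 / 2.000e+07
rate = 1.35e-02 m^3/s


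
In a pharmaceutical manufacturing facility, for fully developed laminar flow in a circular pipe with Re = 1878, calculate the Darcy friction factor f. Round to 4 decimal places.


f = 64 / Re
f = 64 / 1878
f = 0.0341


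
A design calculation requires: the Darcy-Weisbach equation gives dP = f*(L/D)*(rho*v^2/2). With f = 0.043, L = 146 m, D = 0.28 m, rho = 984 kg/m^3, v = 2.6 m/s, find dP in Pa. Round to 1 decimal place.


dP = f * (L/D) * (rho*v^2/2)
dP = 0.043 * (146/0.28) * (984*2.6^2/2)
L/D = 521.42857143
rho*v^2/2 = 984*6.76/2 = 3325.92
dP = 0.043 * 521.42857143 * 3325.92
dP = 74571.9 Pa


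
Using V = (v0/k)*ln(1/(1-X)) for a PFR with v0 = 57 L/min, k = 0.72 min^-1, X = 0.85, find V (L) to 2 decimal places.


V = (v0/k) * ln(1/(1-X))
V = (57/0.72) * ln(1/(1-0.85))
V = 79.166667 * ln(6.666667)
V = 79.166667 * 1.89712
V = 150.19 L


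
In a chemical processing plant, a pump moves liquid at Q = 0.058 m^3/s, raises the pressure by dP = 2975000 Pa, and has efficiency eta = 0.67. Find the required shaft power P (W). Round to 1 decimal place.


P = Q * dP / eta
P = 0.058 * 2975000 / 0.67
P = 172550.0 / 0.67
P = 257537.3 W


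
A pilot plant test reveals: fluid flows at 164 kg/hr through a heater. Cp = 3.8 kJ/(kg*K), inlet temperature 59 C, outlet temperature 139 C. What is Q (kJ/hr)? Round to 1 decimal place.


Q = m_dot * Cp * (T2 - T1)
Q = 164 * 3.8 * (139 - 59)
Q = 164 * 3.8 * 80
Q = 49856.0 kJ/hr


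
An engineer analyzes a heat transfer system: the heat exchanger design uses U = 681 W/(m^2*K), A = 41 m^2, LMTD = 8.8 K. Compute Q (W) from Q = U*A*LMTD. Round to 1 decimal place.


Q = U * A * LMTD
Q = 681 * 41 * 8.8
Q = 245704.8 W


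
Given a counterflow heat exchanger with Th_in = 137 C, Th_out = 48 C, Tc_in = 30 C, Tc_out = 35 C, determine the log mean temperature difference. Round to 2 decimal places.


dT1 = Th_in - Tc_out = 137 - 35 = 102
dT2 = Th_out - Tc_in = 48 - 30 = 18
LMTD = (dT1 - dT2) / ln(dT1/dT2)
LMTD = (102 - 18) / ln(102/18)
LMTD = 48.43 K


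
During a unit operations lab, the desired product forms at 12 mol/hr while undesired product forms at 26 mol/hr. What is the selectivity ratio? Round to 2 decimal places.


S = desired product rate / undesired product rate
S = 12 / 26
S = 0.46


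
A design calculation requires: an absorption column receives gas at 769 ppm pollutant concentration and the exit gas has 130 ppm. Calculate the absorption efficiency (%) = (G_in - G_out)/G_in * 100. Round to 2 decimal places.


Efficiency = (G_in - G_out) / G_in * 100%
Efficiency = (769 - 130) / 769 * 100
Efficiency = 639 / 769 * 100
Efficiency = 83.09%


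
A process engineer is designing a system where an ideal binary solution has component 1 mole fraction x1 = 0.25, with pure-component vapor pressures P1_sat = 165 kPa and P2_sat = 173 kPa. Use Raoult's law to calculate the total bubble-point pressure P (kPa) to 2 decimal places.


P = x1*P1_sat + x2*P2_sat
x2 = 1 - x1 = 1 - 0.25 = 0.75
P = 0.25*165 + 0.75*173
P = 41.25 + 129.75
P = 171.00 kPa


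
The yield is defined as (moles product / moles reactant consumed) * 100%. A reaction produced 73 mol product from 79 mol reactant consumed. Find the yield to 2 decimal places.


Yield = (moles product / moles consumed) * 100%
Yield = (73 / 79) * 100
Yield = 0.9241 * 100
Yield = 92.41%


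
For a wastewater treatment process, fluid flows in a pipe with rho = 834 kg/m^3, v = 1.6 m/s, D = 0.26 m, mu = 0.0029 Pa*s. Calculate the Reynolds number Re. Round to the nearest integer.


Re = rho * v * D / mu
Re = 834 * 1.6 * 0.26 / 0.0029
Re = 346.944 / 0.0029
Re = 119636


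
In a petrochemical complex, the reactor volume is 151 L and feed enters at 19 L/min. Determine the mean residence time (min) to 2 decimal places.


tau = V / v0
tau = 151 / 19
tau = 7.95 min


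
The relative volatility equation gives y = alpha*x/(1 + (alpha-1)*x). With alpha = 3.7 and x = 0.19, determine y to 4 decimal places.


y = alpha*x / (1 + (alpha-1)*x)
y = 3.7*0.19 / (1 + (3.7-1)*0.19)
y = 0.703 / (1 + 0.513)
y = 0.703 / 1.513
y = 0.4646


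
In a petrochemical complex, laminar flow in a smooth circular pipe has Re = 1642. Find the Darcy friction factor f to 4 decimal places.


f = 64 / Re
f = 64 / 1642
f = 0.0390


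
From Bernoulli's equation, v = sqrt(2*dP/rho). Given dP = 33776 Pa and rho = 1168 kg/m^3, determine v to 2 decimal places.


v = sqrt(2*dP/rho)
v = sqrt(2*33776/1168)
v = sqrt(57.835616)
v = 7.60 m/s


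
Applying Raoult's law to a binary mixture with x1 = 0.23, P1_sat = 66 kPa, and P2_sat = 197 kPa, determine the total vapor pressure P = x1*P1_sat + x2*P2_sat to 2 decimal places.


P = x1*P1_sat + x2*P2_sat
x2 = 1 - x1 = 1 - 0.23 = 0.77
P = 0.23*66 + 0.77*197
P = 15.18 + 151.69
P = 166.87 kPa


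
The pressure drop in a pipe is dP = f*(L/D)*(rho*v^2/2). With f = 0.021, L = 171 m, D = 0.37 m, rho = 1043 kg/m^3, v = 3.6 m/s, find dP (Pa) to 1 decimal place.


dP = f * (L/D) * (rho*v^2/2)
dP = 0.021 * (171/0.37) * (1043*3.6^2/2)
L/D = 462.16216216
rho*v^2/2 = 1043*12.96/2 = 6758.64
dP = 0.021 * 462.16216216 * 6758.64
dP = 65595.3 Pa


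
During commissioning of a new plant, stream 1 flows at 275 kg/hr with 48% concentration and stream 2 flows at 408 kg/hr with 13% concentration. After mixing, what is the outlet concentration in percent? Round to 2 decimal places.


Mass balance on solute: F1*x1 + F2*x2 = F3*x3
F3 = F1 + F2 = 275 + 408 = 683 kg/hr
x3 = (F1*x1 + F2*x2)/F3
x3 = (275*0.48 + 408*0.13) / 683
x3 = 27.09%


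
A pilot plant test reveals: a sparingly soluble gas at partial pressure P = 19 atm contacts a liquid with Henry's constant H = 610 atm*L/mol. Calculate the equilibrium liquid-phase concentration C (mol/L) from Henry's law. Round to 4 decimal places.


C = P / H
C = 19 / 610
C = 0.0311 mol/L


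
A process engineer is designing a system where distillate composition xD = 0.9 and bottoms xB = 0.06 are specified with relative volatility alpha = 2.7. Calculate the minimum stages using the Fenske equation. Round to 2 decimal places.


N_min = ln((xD*(1-xB))/(xB*(1-xD))) / ln(alpha)
Numerator inside ln: 0.846 / 0.006 = 141.0
ln(141.0) = 4.94876
ln(alpha) = ln(2.7) = 0.993252
N_min = 4.94876 / 0.993252 = 4.98


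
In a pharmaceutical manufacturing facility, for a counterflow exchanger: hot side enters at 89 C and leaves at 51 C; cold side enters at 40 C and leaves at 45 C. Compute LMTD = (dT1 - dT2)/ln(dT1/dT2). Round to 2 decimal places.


dT1 = Th_in - Tc_out = 89 - 45 = 44
dT2 = Th_out - Tc_in = 51 - 40 = 11
LMTD = (dT1 - dT2) / ln(dT1/dT2)
LMTD = (44 - 11) / ln(44/11)
LMTD = 23.80 K


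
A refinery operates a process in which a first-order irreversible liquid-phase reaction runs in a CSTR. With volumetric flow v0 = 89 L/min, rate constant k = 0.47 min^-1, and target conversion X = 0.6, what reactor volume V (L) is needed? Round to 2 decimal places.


V = v0 * X / (k * (1 - X))
V = 89 * 0.6 / (0.47 * (1 - 0.6))
V = 53.4 / (0.47 * 0.4)
V = 53.4 / 0.188
V = 284.04 L


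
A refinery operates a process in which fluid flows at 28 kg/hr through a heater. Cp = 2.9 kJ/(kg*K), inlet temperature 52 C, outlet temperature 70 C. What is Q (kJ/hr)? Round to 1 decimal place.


Q = m_dot * Cp * (T2 - T1)
Q = 28 * 2.9 * (70 - 52)
Q = 28 * 2.9 * 18
Q = 1461.6 kJ/hr


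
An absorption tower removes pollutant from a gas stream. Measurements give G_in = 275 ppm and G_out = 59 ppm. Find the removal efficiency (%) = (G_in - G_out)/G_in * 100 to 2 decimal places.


Efficiency = (G_in - G_out) / G_in * 100%
Efficiency = (275 - 59) / 275 * 100
Efficiency = 216 / 275 * 100
Efficiency = 78.55%


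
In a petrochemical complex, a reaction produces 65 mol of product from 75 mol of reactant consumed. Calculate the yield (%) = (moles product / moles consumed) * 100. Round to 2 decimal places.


Yield = (moles product / moles consumed) * 100%
Yield = (65 / 75) * 100
Yield = 0.8667 * 100
Yield = 86.67%


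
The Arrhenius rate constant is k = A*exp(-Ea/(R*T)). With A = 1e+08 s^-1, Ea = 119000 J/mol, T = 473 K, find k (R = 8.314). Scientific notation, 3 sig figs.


k = A * exp(-Ea/(R*T))
k = 1e+08 * exp(-119000 / (8.314 * 473))
k = 1e+08 * exp(-30.260479)
k = 7.21e-06


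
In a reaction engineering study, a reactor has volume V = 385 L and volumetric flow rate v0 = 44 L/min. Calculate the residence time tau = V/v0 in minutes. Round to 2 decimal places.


tau = V / v0
tau = 385 / 44
tau = 8.75 min


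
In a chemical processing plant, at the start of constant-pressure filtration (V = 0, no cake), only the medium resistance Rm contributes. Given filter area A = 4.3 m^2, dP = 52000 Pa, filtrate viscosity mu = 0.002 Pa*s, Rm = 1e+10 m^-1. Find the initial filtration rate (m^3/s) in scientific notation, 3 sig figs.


rate = A * dP / (mu * Rm)
rate = 4.3 * 52000 / (0.002 * 1e+10)
rate = 223600.0 / 2.000e+07
rate = 1.12e-02 m^3/s


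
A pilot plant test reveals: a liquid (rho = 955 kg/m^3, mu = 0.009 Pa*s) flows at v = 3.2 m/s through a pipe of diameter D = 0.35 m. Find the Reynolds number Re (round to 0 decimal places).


Re = rho * v * D / mu
Re = 955 * 3.2 * 0.35 / 0.009
Re = 1069.6 / 0.009
Re = 118844


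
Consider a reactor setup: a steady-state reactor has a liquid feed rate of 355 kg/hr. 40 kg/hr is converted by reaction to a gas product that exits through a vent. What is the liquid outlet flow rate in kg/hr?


Steady-state mass balance on the main outlet: F_out = F_in - F_removed
F_out = 355 - 40
F_out = 315 kg/hr


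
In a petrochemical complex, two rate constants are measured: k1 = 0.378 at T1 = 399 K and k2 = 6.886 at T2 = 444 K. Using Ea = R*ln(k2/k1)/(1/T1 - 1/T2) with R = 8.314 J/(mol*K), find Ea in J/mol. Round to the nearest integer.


Ea = R * ln(k2/k1) / (1/T1 - 1/T2)
ln(k2/k1) = ln(6.886/0.378) = 2.9023514
1/T1 - 1/T2 = 1/399 - 1/444 = 0.000254013412
Ea = 8.314 * 2.9023514 / 0.000254013412
Ea = 94996 J/mol


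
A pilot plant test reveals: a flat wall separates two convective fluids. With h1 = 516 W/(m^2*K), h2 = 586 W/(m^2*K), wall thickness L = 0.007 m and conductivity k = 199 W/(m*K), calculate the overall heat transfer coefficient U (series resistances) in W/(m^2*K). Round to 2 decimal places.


1/U = 1/h1 + L/k + 1/h2
1/U = 1/516 + 0.007/199 + 1/586
1/U = 0.0019379845 + 3.51759e-05 + 0.0017064846
1/U = 0.003679645
U = 271.77 W/(m^2*K)


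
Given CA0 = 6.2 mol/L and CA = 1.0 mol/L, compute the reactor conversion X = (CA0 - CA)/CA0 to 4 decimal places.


X = (CA0 - CA) / CA0
X = (6.2 - 1.0) / 6.2
X = 5.2 / 6.2
X = 0.8387


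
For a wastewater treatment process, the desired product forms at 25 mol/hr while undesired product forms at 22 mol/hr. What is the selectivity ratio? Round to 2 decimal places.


S = desired product rate / undesired product rate
S = 25 / 22
S = 1.14


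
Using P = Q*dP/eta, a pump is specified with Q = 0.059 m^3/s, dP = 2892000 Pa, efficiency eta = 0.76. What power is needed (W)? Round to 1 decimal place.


P = Q * dP / eta
P = 0.059 * 2892000 / 0.76
P = 170628.0 / 0.76
P = 224510.5 W


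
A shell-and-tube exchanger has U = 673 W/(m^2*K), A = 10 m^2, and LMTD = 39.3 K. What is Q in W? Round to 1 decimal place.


Q = U * A * LMTD
Q = 673 * 10 * 39.3
Q = 264489.0 W


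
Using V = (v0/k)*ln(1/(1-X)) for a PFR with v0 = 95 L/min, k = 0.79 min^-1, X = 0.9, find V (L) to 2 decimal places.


V = (v0/k) * ln(1/(1-X))
V = (95/0.79) * ln(1/(1-0.9))
V = 120.253165 * ln(10.0)
V = 120.253165 * 2.302585
V = 276.89 L


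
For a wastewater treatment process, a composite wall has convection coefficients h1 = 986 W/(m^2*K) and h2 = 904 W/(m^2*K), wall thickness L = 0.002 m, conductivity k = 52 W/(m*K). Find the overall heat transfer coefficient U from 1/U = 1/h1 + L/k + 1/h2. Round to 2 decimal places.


1/U = 1/h1 + L/k + 1/h2
1/U = 1/986 + 0.002/52 + 1/904
1/U = 0.0010141988 + 3.84615e-05 + 0.0011061947
1/U = 0.002158855
U = 463.21 W/(m^2*K)


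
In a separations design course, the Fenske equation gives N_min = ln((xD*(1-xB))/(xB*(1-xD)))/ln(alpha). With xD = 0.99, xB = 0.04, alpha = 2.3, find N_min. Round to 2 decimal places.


N_min = ln((xD*(1-xB))/(xB*(1-xD))) / ln(alpha)
Numerator inside ln: 0.9504 / 0.0004 = 2376.0
ln(2376.0) = 7.773174
ln(alpha) = ln(2.3) = 0.832909
N_min = 7.773174 / 0.832909 = 9.33


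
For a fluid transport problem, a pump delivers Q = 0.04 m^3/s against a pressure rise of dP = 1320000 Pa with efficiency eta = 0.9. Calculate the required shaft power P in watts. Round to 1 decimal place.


P = Q * dP / eta
P = 0.04 * 1320000 / 0.9
P = 52800.0 / 0.9
P = 58666.7 W


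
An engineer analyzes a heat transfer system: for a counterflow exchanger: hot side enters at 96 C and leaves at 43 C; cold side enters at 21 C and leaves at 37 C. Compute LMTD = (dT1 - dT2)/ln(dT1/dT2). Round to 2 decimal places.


dT1 = Th_in - Tc_out = 96 - 37 = 59
dT2 = Th_out - Tc_in = 43 - 21 = 22
LMTD = (dT1 - dT2) / ln(dT1/dT2)
LMTD = (59 - 22) / ln(59/22)
LMTD = 37.51 K


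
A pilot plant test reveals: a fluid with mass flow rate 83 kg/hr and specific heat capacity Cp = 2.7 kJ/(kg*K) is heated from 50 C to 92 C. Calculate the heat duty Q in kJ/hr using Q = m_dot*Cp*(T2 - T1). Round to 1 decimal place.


Q = m_dot * Cp * (T2 - T1)
Q = 83 * 2.7 * (92 - 50)
Q = 83 * 2.7 * 42
Q = 9412.2 kJ/hr


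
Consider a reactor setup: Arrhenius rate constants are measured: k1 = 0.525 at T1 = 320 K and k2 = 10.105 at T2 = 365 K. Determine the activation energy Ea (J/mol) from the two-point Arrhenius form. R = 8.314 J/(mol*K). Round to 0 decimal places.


Ea = R * ln(k2/k1) / (1/T1 - 1/T2)
ln(k2/k1) = ln(10.105/0.525) = 2.9573874
1/T1 - 1/T2 = 1/320 - 1/365 = 0.000385273973
Ea = 8.314 * 2.9573874 / 0.000385273973
Ea = 63819 J/mol


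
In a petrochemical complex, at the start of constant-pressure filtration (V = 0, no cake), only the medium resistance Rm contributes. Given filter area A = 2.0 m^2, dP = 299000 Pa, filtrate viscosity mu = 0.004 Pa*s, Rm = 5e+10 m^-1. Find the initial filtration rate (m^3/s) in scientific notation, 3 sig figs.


rate = A * dP / (mu * Rm)
rate = 2.0 * 299000 / (0.004 * 5e+10)
rate = 598000.0 / 2.000e+08
rate = 2.99e-03 m^3/s


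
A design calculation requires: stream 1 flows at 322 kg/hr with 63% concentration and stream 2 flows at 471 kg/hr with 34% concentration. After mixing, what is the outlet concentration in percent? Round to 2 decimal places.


Mass balance on solute: F1*x1 + F2*x2 = F3*x3
F3 = F1 + F2 = 322 + 471 = 793 kg/hr
x3 = (F1*x1 + F2*x2)/F3
x3 = (322*0.63 + 471*0.34) / 793
x3 = 45.78%


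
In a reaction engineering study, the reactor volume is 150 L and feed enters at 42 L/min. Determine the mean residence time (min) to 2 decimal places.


tau = V / v0
tau = 150 / 42
tau = 3.57 min


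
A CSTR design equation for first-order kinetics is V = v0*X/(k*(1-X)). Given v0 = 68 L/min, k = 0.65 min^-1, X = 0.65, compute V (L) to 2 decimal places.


V = v0 * X / (k * (1 - X))
V = 68 * 0.65 / (0.65 * (1 - 0.65))
V = 44.2 / (0.65 * 0.35)
V = 44.2 / 0.2275
V = 194.29 L


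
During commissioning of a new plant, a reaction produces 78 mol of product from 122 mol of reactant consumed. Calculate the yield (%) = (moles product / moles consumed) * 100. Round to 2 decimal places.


Yield = (moles product / moles consumed) * 100%
Yield = (78 / 122) * 100
Yield = 0.6393 * 100
Yield = 63.93%


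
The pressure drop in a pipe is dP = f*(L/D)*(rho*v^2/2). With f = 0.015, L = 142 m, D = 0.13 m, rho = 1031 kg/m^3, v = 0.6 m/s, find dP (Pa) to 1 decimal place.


dP = f * (L/D) * (rho*v^2/2)
dP = 0.015 * (142/0.13) * (1031*0.6^2/2)
L/D = 1092.30769231
rho*v^2/2 = 1031*0.36/2 = 185.58
dP = 0.015 * 1092.30769231 * 185.58
dP = 3040.7 Pa


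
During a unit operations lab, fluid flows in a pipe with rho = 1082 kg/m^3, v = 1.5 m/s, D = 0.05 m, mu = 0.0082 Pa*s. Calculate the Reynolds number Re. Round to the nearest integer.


Re = rho * v * D / mu
Re = 1082 * 1.5 * 0.05 / 0.0082
Re = 81.15 / 0.0082
Re = 9896


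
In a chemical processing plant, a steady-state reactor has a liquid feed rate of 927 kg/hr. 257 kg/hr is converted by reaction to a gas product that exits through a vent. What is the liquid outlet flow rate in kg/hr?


Steady-state mass balance on the main outlet: F_out = F_in - F_removed
F_out = 927 - 257
F_out = 670 kg/hr


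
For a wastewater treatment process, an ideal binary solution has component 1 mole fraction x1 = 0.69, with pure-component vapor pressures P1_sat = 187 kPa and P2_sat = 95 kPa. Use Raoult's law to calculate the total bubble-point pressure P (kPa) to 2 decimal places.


P = x1*P1_sat + x2*P2_sat
x2 = 1 - x1 = 1 - 0.69 = 0.31
P = 0.69*187 + 0.31*95
P = 129.03 + 29.45
P = 158.48 kPa


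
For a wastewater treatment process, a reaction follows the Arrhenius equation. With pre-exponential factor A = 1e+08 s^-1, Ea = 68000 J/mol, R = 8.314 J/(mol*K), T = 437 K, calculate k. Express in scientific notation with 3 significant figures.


k = A * exp(-Ea/(R*T))
k = 1e+08 * exp(-68000 / (8.314 * 437))
k = 1e+08 * exp(-18.71619)
k = 7.44e-01


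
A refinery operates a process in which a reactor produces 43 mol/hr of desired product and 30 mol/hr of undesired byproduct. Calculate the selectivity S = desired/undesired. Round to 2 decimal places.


S = desired product rate / undesired product rate
S = 43 / 30
S = 1.43


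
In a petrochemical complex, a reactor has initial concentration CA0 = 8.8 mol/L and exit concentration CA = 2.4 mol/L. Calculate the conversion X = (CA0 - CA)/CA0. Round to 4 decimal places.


X = (CA0 - CA) / CA0
X = (8.8 - 2.4) / 8.8
X = 6.4 / 8.8
X = 0.7273


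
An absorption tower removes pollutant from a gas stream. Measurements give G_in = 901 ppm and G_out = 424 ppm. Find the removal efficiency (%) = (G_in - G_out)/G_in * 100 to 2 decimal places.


Efficiency = (G_in - G_out) / G_in * 100%
Efficiency = (901 - 424) / 901 * 100
Efficiency = 477 / 901 * 100
Efficiency = 52.94%


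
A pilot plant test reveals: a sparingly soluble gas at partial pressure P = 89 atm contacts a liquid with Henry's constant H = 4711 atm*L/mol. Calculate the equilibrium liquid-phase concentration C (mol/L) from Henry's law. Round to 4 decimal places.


C = P / H
C = 89 / 4711
C = 0.0189 mol/L


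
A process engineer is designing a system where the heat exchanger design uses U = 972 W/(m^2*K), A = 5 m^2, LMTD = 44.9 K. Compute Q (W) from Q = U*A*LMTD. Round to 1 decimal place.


Q = U * A * LMTD
Q = 972 * 5 * 44.9
Q = 218214.0 W


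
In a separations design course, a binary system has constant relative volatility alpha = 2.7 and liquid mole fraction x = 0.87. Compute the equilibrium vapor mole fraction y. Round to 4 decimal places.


y = alpha*x / (1 + (alpha-1)*x)
y = 2.7*0.87 / (1 + (2.7-1)*0.87)
y = 2.349 / (1 + 1.479)
y = 2.349 / 2.479
y = 0.9476


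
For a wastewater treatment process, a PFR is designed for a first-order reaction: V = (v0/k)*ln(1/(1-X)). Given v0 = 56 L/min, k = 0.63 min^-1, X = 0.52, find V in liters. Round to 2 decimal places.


V = (v0/k) * ln(1/(1-X))
V = (56/0.63) * ln(1/(1-0.52))
V = 88.888889 * ln(2.083333)
V = 88.888889 * 0.733969
V = 65.24 L


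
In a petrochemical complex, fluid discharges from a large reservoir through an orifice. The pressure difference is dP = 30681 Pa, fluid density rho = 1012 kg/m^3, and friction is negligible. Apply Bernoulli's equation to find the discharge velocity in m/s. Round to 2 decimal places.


v = sqrt(2*dP/rho)
v = sqrt(2*30681/1012)
v = sqrt(60.634387)
v = 7.79 m/s


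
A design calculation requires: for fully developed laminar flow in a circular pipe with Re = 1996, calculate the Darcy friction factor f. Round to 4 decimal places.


f = 64 / Re
f = 64 / 1996
f = 0.0321


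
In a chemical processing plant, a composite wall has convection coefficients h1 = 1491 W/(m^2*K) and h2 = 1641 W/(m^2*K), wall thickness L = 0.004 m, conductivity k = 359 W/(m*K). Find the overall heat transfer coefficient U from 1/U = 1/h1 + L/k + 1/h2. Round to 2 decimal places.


1/U = 1/h1 + L/k + 1/h2
1/U = 1/1491 + 0.004/359 + 1/1641
1/U = 0.0006706908 + 1.11421e-05 + 0.0006093845
1/U = 0.0012912174
U = 774.46 W/(m^2*K)


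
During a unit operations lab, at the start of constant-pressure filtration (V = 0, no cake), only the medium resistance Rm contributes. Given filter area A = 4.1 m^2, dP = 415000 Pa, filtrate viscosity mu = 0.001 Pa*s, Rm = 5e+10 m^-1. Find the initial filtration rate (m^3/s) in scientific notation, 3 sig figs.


rate = A * dP / (mu * Rm)
rate = 4.1 * 415000 / (0.001 * 5e+10)
rate = 1701500.0 / 5.000e+07
rate = 3.40e-02 m^3/s


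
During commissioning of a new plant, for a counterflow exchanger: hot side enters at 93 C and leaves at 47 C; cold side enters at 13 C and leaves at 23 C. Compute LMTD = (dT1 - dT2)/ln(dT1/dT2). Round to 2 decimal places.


dT1 = Th_in - Tc_out = 93 - 23 = 70
dT2 = Th_out - Tc_in = 47 - 13 = 34
LMTD = (dT1 - dT2) / ln(dT1/dT2)
LMTD = (70 - 34) / ln(70/34)
LMTD = 49.85 K


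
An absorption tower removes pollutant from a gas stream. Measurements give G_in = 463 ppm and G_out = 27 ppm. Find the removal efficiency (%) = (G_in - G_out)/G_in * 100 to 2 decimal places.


Efficiency = (G_in - G_out) / G_in * 100%
Efficiency = (463 - 27) / 463 * 100
Efficiency = 436 / 463 * 100
Efficiency = 94.17%


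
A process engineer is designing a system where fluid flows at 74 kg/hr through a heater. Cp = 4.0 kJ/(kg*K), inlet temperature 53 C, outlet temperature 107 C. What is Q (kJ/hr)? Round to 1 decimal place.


Q = m_dot * Cp * (T2 - T1)
Q = 74 * 4.0 * (107 - 53)
Q = 74 * 4.0 * 54
Q = 15984.0 kJ/hr


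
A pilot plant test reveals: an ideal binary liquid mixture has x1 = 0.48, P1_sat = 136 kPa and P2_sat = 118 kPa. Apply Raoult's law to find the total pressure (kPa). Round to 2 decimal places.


P = x1*P1_sat + x2*P2_sat
x2 = 1 - x1 = 1 - 0.48 = 0.52
P = 0.48*136 + 0.52*118
P = 65.28 + 61.36
P = 126.64 kPa


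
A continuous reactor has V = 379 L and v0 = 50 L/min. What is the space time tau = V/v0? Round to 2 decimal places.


tau = V / v0
tau = 379 / 50
tau = 7.58 min


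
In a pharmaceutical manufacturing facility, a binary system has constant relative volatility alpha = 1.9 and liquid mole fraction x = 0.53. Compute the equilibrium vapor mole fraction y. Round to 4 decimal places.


y = alpha*x / (1 + (alpha-1)*x)
y = 1.9*0.53 / (1 + (1.9-1)*0.53)
y = 1.007 / (1 + 0.477)
y = 1.007 / 1.477
y = 0.6818


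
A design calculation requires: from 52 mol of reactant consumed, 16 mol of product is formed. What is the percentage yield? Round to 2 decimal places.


Yield = (moles product / moles consumed) * 100%
Yield = (16 / 52) * 100
Yield = 0.3077 * 100
Yield = 30.77%


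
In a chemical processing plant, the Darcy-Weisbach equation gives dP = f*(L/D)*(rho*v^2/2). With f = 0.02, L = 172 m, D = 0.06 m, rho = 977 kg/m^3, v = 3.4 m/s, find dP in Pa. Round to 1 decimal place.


dP = f * (L/D) * (rho*v^2/2)
dP = 0.02 * (172/0.06) * (977*3.4^2/2)
L/D = 2866.66666667
rho*v^2/2 = 977*11.56/2 = 5647.06
dP = 0.02 * 2866.66666667 * 5647.06
dP = 323764.8 Pa


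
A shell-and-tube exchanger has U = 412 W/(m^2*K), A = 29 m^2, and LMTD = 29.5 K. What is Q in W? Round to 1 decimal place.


Q = U * A * LMTD
Q = 412 * 29 * 29.5
Q = 352466.0 W


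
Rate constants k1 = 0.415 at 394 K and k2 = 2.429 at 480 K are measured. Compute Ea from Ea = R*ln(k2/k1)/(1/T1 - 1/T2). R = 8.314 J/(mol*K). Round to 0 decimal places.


Ea = R * ln(k2/k1) / (1/T1 - 1/T2)
ln(k2/k1) = ln(2.429/0.415) = 1.7669564
1/T1 - 1/T2 = 1/394 - 1/480 = 0.000454737733
Ea = 8.314 * 1.7669564 / 0.000454737733
Ea = 32305 J/mol


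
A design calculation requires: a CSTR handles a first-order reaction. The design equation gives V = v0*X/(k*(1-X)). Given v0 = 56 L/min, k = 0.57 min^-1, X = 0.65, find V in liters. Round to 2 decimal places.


V = v0 * X / (k * (1 - X))
V = 56 * 0.65 / (0.57 * (1 - 0.65))
V = 36.4 / (0.57 * 0.35)
V = 36.4 / 0.1995
V = 182.46 L


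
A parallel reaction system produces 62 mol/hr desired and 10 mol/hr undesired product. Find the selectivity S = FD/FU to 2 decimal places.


S = desired product rate / undesired product rate
S = 62 / 10
S = 6.20


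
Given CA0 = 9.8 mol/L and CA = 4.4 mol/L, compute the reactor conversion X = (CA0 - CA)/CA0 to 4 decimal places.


X = (CA0 - CA) / CA0
X = (9.8 - 4.4) / 9.8
X = 5.4 / 9.8
X = 0.5510


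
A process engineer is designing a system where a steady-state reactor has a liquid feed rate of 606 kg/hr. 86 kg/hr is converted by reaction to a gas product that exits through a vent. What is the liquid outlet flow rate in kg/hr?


Steady-state mass balance on the main outlet: F_out = F_in - F_removed
F_out = 606 - 86
F_out = 520 kg/hr


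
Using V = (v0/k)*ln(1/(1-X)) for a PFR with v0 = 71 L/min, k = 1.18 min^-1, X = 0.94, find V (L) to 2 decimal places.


V = (v0/k) * ln(1/(1-X))
V = (71/1.18) * ln(1/(1-0.94))
V = 60.169492 * ln(16.666667)
V = 60.169492 * 2.813411
V = 169.28 L


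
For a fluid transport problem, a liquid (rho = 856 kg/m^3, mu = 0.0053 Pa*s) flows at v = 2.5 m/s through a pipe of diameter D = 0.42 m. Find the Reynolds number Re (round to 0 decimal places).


Re = rho * v * D / mu
Re = 856 * 2.5 * 0.42 / 0.0053
Re = 898.8 / 0.0053
Re = 169585


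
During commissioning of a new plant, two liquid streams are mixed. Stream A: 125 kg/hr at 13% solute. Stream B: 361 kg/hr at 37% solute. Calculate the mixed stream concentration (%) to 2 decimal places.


Mass balance on solute: F1*x1 + F2*x2 = F3*x3
F3 = F1 + F2 = 125 + 361 = 486 kg/hr
x3 = (F1*x1 + F2*x2)/F3
x3 = (125*0.13 + 361*0.37) / 486
x3 = 30.83%


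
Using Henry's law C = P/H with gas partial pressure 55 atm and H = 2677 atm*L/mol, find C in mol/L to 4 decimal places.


C = P / H
C = 55 / 2677
C = 0.0205 mol/L


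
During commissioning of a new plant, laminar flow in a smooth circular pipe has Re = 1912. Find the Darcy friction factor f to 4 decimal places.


f = 64 / Re
f = 64 / 1912
f = 0.0335


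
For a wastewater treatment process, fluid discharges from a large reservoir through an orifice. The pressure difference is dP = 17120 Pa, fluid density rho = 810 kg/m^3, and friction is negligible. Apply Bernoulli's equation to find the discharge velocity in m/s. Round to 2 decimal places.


v = sqrt(2*dP/rho)
v = sqrt(2*17120/810)
v = sqrt(42.271605)
v = 6.50 m/s


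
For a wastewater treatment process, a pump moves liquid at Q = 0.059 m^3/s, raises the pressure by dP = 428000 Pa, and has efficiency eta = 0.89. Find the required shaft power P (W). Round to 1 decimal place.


P = Q * dP / eta
P = 0.059 * 428000 / 0.89
P = 25252.0 / 0.89
P = 28373.0 W


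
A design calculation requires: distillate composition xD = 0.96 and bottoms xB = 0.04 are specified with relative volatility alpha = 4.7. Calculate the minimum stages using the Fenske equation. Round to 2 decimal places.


N_min = ln((xD*(1-xB))/(xB*(1-xD))) / ln(alpha)
Numerator inside ln: 0.9216 / 0.0016 = 576.0
ln(576.0) = 6.356108
ln(alpha) = ln(4.7) = 1.547563
N_min = 6.356108 / 1.547563 = 4.11


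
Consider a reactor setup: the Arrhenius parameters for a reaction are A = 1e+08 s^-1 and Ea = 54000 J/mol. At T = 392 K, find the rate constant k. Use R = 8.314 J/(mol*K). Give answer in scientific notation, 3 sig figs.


k = A * exp(-Ea/(R*T))
k = 1e+08 * exp(-54000 / (8.314 * 392))
k = 1e+08 * exp(-16.569052)
k = 6.37e+00


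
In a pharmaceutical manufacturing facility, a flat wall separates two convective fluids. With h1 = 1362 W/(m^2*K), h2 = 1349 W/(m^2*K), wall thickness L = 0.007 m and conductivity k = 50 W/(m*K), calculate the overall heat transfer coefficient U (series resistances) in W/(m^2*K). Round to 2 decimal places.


1/U = 1/h1 + L/k + 1/h2
1/U = 1/1362 + 0.007/50 + 1/1349
1/U = 0.0007342144 + 0.00014 + 0.0007412898
1/U = 0.0016155042
U = 619.00 W/(m^2*K)


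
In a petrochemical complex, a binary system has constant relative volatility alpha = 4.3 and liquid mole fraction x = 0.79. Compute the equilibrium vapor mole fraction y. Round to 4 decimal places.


y = alpha*x / (1 + (alpha-1)*x)
y = 4.3*0.79 / (1 + (4.3-1)*0.79)
y = 3.397 / (1 + 2.607)
y = 3.397 / 3.607
y = 0.9418


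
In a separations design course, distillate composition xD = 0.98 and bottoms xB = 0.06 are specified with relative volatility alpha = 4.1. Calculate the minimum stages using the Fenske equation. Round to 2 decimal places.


N_min = ln((xD*(1-xB))/(xB*(1-xD))) / ln(alpha)
Numerator inside ln: 0.9212 / 0.0012 = 767.666667
ln(767.666667) = 6.643356
ln(alpha) = ln(4.1) = 1.410987
N_min = 6.643356 / 1.410987 = 4.71


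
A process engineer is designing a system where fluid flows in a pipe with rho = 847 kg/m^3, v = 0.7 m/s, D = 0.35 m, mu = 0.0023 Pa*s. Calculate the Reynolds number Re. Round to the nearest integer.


Re = rho * v * D / mu
Re = 847 * 0.7 * 0.35 / 0.0023
Re = 207.515 / 0.0023
Re = 90224


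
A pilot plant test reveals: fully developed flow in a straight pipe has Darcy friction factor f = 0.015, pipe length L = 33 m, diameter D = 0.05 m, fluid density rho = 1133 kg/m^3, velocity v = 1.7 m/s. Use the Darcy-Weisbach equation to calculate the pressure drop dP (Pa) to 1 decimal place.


dP = f * (L/D) * (rho*v^2/2)
dP = 0.015 * (33/0.05) * (1133*1.7^2/2)
L/D = 660.0
rho*v^2/2 = 1133*2.89/2 = 1637.185
dP = 0.015 * 660.0 * 1637.185
dP = 16208.1 Pa


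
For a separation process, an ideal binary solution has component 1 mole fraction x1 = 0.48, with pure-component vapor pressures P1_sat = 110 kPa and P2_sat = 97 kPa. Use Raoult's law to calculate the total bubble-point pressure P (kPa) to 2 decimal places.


P = x1*P1_sat + x2*P2_sat
x2 = 1 - x1 = 1 - 0.48 = 0.52
P = 0.48*110 + 0.52*97
P = 52.8 + 50.44
P = 103.24 kPa


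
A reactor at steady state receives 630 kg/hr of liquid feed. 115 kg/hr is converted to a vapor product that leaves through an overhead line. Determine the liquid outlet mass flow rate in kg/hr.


Steady-state mass balance on the main outlet: F_out = F_in - F_removed
F_out = 630 - 115
F_out = 515 kg/hr


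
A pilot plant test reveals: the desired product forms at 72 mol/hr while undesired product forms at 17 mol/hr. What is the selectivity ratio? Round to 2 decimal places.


S = desired product rate / undesired product rate
S = 72 / 17
S = 4.24


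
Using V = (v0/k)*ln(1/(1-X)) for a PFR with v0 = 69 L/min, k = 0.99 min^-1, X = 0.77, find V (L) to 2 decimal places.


V = (v0/k) * ln(1/(1-X))
V = (69/0.99) * ln(1/(1-0.77))
V = 69.69697 * ln(4.347826)
V = 69.69697 * 1.469676
V = 102.43 L


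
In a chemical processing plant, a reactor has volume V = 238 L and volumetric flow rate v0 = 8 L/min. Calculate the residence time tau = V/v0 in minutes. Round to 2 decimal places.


tau = V / v0
tau = 238 / 8
tau = 29.75 min


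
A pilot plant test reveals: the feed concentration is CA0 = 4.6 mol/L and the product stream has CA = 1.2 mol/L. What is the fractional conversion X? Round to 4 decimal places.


X = (CA0 - CA) / CA0
X = (4.6 - 1.2) / 4.6
X = 3.4 / 4.6
X = 0.7391


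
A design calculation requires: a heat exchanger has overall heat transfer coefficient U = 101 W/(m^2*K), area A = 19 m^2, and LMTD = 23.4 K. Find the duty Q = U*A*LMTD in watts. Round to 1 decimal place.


Q = U * A * LMTD
Q = 101 * 19 * 23.4
Q = 44904.6 W


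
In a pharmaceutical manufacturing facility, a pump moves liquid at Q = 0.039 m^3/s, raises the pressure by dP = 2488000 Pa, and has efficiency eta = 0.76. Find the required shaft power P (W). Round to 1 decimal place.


P = Q * dP / eta
P = 0.039 * 2488000 / 0.76
P = 97032.0 / 0.76
P = 127673.7 W


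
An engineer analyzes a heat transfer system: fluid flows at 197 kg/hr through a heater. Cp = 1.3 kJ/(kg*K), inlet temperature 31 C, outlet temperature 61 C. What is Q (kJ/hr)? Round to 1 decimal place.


Q = m_dot * Cp * (T2 - T1)
Q = 197 * 1.3 * (61 - 31)
Q = 197 * 1.3 * 30
Q = 7683.0 kJ/hr


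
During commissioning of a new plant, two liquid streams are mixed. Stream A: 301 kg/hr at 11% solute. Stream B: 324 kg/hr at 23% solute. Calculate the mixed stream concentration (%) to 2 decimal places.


Mass balance on solute: F1*x1 + F2*x2 = F3*x3
F3 = F1 + F2 = 301 + 324 = 625 kg/hr
x3 = (F1*x1 + F2*x2)/F3
x3 = (301*0.11 + 324*0.23) / 625
x3 = 17.22%


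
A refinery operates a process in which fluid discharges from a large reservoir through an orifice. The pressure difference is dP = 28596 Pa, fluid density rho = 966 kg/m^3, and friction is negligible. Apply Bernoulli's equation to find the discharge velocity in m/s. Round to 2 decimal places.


v = sqrt(2*dP/rho)
v = sqrt(2*28596/966)
v = sqrt(59.204969)
v = 7.69 m/s


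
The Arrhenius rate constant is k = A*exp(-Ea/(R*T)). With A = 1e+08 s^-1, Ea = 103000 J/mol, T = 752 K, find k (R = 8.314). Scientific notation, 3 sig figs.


k = A * exp(-Ea/(R*T))
k = 1e+08 * exp(-103000 / (8.314 * 752))
k = 1e+08 * exp(-16.474391)
k = 7.00e+00


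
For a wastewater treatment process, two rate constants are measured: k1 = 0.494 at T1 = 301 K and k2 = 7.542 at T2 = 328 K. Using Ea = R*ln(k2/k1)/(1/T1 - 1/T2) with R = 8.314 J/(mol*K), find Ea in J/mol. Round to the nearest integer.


Ea = R * ln(k2/k1) / (1/T1 - 1/T2)
ln(k2/k1) = ln(7.542/0.494) = 2.7257072
1/T1 - 1/T2 = 1/301 - 1/328 = 0.000273478648
Ea = 8.314 * 2.7257072 / 0.000273478648
Ea = 82864 J/mol


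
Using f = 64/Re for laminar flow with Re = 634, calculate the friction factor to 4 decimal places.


f = 64 / Re
f = 64 / 634
f = 0.1009


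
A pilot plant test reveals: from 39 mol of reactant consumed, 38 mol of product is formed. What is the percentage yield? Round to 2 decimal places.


Yield = (moles product / moles consumed) * 100%
Yield = (38 / 39) * 100
Yield = 0.9744 * 100
Yield = 97.44%


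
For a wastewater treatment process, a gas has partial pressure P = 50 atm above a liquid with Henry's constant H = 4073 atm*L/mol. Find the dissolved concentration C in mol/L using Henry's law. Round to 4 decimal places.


C = P / H
C = 50 / 4073
C = 0.0123 mol/L


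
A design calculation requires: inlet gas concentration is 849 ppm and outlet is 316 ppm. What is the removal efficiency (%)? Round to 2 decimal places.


Efficiency = (G_in - G_out) / G_in * 100%
Efficiency = (849 - 316) / 849 * 100
Efficiency = 533 / 849 * 100
Efficiency = 62.78%


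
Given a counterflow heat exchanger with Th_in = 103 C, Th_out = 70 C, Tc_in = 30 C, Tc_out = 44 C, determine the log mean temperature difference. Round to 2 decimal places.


dT1 = Th_in - Tc_out = 103 - 44 = 59
dT2 = Th_out - Tc_in = 70 - 30 = 40
LMTD = (dT1 - dT2) / ln(dT1/dT2)
LMTD = (59 - 40) / ln(59/40)
LMTD = 48.89 K


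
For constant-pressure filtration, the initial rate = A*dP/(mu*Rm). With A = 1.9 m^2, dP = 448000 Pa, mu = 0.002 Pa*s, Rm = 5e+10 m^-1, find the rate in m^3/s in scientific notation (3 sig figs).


rate = A * dP / (mu * Rm)
rate = 1.9 * 448000 / (0.002 * 5e+10)
rate = 851200.0 / 1.000e+08
rate = 8.51e-03 m^3/s


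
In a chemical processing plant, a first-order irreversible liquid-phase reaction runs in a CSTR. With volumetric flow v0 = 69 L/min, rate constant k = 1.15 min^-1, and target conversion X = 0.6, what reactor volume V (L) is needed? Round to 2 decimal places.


V = v0 * X / (k * (1 - X))
V = 69 * 0.6 / (1.15 * (1 - 0.6))
V = 41.4 / (1.15 * 0.4)
V = 41.4 / 0.46
V = 90.00 L


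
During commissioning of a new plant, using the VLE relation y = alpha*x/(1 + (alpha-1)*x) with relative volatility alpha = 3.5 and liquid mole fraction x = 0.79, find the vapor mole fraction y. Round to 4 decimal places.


y = alpha*x / (1 + (alpha-1)*x)
y = 3.5*0.79 / (1 + (3.5-1)*0.79)
y = 2.765 / (1 + 1.975)
y = 2.765 / 2.975
y = 0.9294


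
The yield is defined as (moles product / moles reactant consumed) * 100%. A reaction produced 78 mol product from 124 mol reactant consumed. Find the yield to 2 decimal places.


Yield = (moles product / moles consumed) * 100%
Yield = (78 / 124) * 100
Yield = 0.629 * 100
Yield = 62.90%


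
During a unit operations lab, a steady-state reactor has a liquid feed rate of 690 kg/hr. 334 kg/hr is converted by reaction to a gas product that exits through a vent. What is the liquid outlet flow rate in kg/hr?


Steady-state mass balance on the main outlet: F_out = F_in - F_removed
F_out = 690 - 334
F_out = 356 kg/hr


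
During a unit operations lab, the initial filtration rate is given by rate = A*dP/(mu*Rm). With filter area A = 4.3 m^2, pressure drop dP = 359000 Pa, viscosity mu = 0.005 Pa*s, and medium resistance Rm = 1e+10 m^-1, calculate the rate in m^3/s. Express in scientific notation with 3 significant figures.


rate = A * dP / (mu * Rm)
rate = 4.3 * 359000 / (0.005 * 1e+10)
rate = 1543700.0 / 5.000e+07
rate = 3.09e-02 m^3/s


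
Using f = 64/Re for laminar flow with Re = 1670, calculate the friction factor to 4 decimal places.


f = 64 / Re
f = 64 / 1670
f = 0.0383


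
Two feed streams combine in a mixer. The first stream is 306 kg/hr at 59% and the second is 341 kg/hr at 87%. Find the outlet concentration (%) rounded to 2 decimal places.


Mass balance on solute: F1*x1 + F2*x2 = F3*x3
F3 = F1 + F2 = 306 + 341 = 647 kg/hr
x3 = (F1*x1 + F2*x2)/F3
x3 = (306*0.59 + 341*0.87) / 647
x3 = 73.76%


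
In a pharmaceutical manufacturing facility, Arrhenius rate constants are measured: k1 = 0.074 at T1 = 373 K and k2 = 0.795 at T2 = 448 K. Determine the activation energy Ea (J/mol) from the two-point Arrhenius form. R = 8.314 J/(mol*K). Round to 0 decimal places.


Ea = R * ln(k2/k1) / (1/T1 - 1/T2)
ln(k2/k1) = ln(0.795/0.074) = 2.374277
1/T1 - 1/T2 = 1/373 - 1/448 = 0.00044882229
Ea = 8.314 * 2.374277 / 0.00044882229
Ea = 43981 J/mol
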